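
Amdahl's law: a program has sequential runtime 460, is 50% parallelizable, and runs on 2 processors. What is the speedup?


Amdahl's law: T_p = T × ((1-p) + p/N)
= 460 × ((1-0.5) + 0.5/2)
= 460 × (0.50 + 0.2500)
= 460 × 0.7500
= 345.00
Speedup = 460/345.00
= 1.33×


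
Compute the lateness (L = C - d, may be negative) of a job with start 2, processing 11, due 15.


Completion = 2 + 11 = 13
Lateness = C - d = 13 - 15
= -2


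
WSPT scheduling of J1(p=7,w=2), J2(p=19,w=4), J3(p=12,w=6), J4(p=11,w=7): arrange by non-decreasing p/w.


WSPT (Smith's rule): sort by p/w ascending
  J4: p/w = 11/7 = 1.571
  J3: p/w = 12/6 = 2.000
  J1: p/w = 7/2 = 3.500
  J2: p/w = 19/4 = 4.750
Order: J4 → J3 → J1 → J2


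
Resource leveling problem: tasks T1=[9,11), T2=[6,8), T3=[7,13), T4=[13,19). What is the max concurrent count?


Check each time point for overlaps:
  t=7: 2 tasks active (T2, T3)
Max concurrent = 2


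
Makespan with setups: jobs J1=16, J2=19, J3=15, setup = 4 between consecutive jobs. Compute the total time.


Makespan = Σ processing + (n-1) × setup
= (16 + 19 + 15) + (3-1)×4
= 50 + 8
= 58 time units


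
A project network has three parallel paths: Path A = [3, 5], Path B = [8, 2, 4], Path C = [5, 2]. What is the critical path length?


Path A: 3 + 5 = 8
Path B: 8 + 2 + 4 = 14
Path C: 5 + 2 = 7
Critical path = longest = max(8, 14, 7)
= 14 (Path B)


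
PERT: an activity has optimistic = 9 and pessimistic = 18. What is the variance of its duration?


σ² = ((p - o) / 6)² = (p - o)² / 36
= (18 - 9)² / 36
= 9² / 36
= 81 / 36
= 2.2500


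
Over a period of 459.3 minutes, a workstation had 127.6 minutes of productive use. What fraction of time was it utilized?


Utilization = busy / total × 100
= 127.6 / 459.3 × 100
= 27.8%


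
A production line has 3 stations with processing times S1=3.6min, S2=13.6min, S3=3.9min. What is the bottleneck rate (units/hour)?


Bottleneck = longest station time
Station times: [3.6, 13.6, 3.9]
Max = 13.6 min
Rate = 60 / 13.6
= 4.41 units/hour (bottleneck: 13.6min)


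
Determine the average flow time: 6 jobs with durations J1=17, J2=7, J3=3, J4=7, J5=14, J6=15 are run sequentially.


Completion times:
  J1: completes at 17
  J2: completes at 24
  J3: completes at 27
  J4: completes at 34
  J5: completes at 48
  J6: completes at 63
Sum = 213
Average = 213/6
= 35.50


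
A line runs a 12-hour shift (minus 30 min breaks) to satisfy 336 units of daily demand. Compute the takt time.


Available = 12×60 - 30 = 690 min
Takt time = 690 / 336
= 2.05 min/unit


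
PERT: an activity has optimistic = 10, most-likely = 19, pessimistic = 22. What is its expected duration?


te = (o + 4m + p) / 6
= (10 + 4×19 + 22) / 6
= (10 + 76 + 22) / 6
= 108 / 6
= 18.00


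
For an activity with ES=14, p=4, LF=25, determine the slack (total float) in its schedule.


EF = ES + duration = 14 + 4 = 18
LS = LF - duration = 25 - 4 = 21
Total Float = LF - EF = 25 - 18
(or LS - ES = 21 - 14)
= 7


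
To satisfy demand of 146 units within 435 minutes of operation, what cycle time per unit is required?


Cycle time = available time / demand
= 435 / 146
= 2.98 min/unit


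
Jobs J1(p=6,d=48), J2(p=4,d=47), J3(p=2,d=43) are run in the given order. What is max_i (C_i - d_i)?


Lateness per job (L = C - d):
  J1: C=6, d=48, L=-42
  J2: C=10, d=47, L=-37
  J3: C=12, d=43, L=-31
Lmax = max(-42, -37, -31)
= -31


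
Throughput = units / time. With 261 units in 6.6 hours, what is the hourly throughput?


Throughput = units / time
= 261 / 6.6
= 39.5 units/hour


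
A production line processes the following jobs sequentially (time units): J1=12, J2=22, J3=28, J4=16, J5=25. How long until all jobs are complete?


Sequential makespan: sum all processing times
= 12 + 22 + 28 + 16 + 25
= 103 time units


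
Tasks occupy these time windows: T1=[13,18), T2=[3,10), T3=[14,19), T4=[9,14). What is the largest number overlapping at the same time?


Check each time point for overlaps:
  t=9: 2 tasks active (T2, T4)
Max concurrent = 2


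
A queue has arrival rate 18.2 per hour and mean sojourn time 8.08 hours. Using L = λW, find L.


Little's law: L = λ × W
= 18.2 × 8.08
= 147.06


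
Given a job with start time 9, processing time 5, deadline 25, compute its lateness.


Completion = 9 + 5 = 14
Lateness = C - d = 14 - 25
= -11


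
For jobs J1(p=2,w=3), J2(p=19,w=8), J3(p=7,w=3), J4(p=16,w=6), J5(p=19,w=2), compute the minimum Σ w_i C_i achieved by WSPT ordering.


WSPT order (by p/w): J1 → J3 → J2 → J4 → J5
  J1: C=2, w·C=3×2=6
  J3: C=9, w·C=3×9=27
  J2: C=28, w·C=8×28=224
  J4: C=44, w·C=6×44=264
  J5: C=63, w·C=2×63=126
Σ w·C = 647
= 647


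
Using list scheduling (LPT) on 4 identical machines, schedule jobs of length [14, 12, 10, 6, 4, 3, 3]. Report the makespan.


Jobs (LPT sorted): [14, 12, 10, 6, 4, 3, 3]
Machines: 4
  J=14 → Machine 1 (load: 0+14=14)
  J=12 → Machine 2 (load: 0+12=12)
  J=10 → Machine 3 (load: 0+10=10)
  J=6 → Machine 4 (load: 0+6=6)
  J=4 → Machine 4 (load: 6+4=10)
  J=3 → Machine 3 (load: 10+3=13)
  J=3 → Machine 4 (load: 10+3=13)
Machine loads: [14, 12, 13, 13]
Makespan = max = 14 time units


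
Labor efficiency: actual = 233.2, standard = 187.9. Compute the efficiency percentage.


Efficiency = (actual / standard) × 100
= (233.2 / 187.9) × 100
= 124.1%


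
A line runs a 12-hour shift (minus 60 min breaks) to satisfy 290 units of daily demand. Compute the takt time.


Available = 12×60 - 60 = 660 min
Takt time = 660 / 290
= 2.28 min/unit


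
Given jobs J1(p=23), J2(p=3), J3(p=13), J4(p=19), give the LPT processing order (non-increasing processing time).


LPT: sort by longest processing time first
  J1: p=23
  J4: p=19
  J3: p=13
  J2: p=3
Order: J1 → J4 → J3 → J2


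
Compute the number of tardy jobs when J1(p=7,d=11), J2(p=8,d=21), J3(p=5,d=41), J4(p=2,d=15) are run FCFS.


Completion vs due date:
  J1: C=7, d=11 → on time
  J2: C=15, d=21 → on time
  J3: C=20, d=41 → on time
  J4: C=22, d=15 → TARDY
Tardy jobs: J4
Count = 1


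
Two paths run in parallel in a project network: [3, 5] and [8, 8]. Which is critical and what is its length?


Path A: 3 + 5 = 8
Path B: 8 + 8 = 16
Critical path = longest = max(8, 16)
= 16 (Path B)


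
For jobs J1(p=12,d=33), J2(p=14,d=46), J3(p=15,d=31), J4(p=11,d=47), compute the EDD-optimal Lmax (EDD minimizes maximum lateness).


EDD order: J3 → J1 → J2 → J4
Completion and lateness:
  J3: C=15, d=31, L=15-31=-16
  J1: C=27, d=33, L=27-33=-6
  J2: C=41, d=46, L=41-46=-5
  J4: C=52, d=47, L=52-47=5
Lmax = max(-16, -6, -5, 5)
= 5


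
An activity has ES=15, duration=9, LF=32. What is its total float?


EF = ES + duration = 15 + 9 = 24
LS = LF - duration = 32 - 9 = 23
Total Float = LF - EF = 32 - 24
(or LS - ES = 23 - 15)
= 8


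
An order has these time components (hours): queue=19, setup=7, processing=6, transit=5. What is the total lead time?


Lead time = queue + setup + processing + transit
= 19 + 7 + 6 + 5
= 37 hours


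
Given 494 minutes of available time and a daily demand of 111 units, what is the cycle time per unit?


Cycle time = available time / demand
= 494 / 111
= 4.45 min/unit


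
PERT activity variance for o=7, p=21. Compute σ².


σ² = ((p - o) / 6)² = (p - o)² / 36
= (21 - 7)² / 36
= 14² / 36
= 196 / 36
= 5.4444


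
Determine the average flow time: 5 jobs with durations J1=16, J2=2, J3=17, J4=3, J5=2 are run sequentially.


Completion times:
  J1: completes at 16
  J2: completes at 18
  J3: completes at 35
  J4: completes at 38
  J5: completes at 40
Sum = 147
Average = 147/5
= 29.40


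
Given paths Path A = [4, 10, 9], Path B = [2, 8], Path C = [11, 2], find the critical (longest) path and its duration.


Path A: 4 + 10 + 9 = 23
Path B: 2 + 8 = 10
Path C: 11 + 2 = 13
Critical path = longest = max(23, 10, 13)
= 23 (Path A)


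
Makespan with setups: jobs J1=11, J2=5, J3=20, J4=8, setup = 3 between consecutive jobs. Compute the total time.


Makespan = Σ processing + (n-1) × setup
= (11 + 5 + 20 + 8) + (4-1)×3
= 44 + 9
= 53 time units


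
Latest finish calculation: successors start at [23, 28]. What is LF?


LF = min of all successor start times
Successors start at: [23, 28]
LF = min(23, 28)
= 23


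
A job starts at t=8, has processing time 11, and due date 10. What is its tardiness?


Completion = start + processing = 8 + 11 = 19
Tardiness = max(0, C - d) = max(0, 19 - 10)
= max(0, 9)
= 9


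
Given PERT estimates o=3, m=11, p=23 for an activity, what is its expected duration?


te = (o + 4m + p) / 6
= (3 + 4×11 + 23) / 6
= (3 + 44 + 23) / 6
= 70 / 6
= 11.67


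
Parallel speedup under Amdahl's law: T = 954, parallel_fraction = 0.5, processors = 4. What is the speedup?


Amdahl's law: T_p = T × ((1-p) + p/N)
= 954 × ((1-0.5) + 0.5/4)
= 954 × (0.50 + 0.1250)
= 954 × 0.6250
= 596.25
Speedup = 954/596.25
= 1.60×


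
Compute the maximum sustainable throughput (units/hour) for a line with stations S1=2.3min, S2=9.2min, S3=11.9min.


Bottleneck = longest station time
Station times: [2.3, 9.2, 11.9]
Max = 11.9 min
Rate = 60 / 11.9
= 5.04 units/hour (bottleneck: 11.9min)


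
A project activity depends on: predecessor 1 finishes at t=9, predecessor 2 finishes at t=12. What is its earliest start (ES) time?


ES = max of all predecessor completion times
Predecessors: [9, 12]
ES = max(9, 12)
= 12


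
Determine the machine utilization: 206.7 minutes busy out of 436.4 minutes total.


Utilization = busy / total × 100
= 206.7 / 436.4 × 100
= 47.4%


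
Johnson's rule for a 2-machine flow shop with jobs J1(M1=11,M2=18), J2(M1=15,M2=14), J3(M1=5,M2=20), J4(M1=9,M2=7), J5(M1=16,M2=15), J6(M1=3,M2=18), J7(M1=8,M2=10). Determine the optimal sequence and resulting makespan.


Johnson's rule:
Group 1 (M1≤M2, sort by M1): ['J6', 'J3', 'J7', 'J1']
Group 2 (M1>M2, sort desc M2): ['J5', 'J2', 'J4']
Sequence: J6 → J3 → J7 → J1 → J5 → J2 → J4
Makespan calculation:
  J6: M1 done=3, M2 done=21
  J3: M1 done=8, M2 done=41
  J7: M1 done=16, M2 done=51
  J1: M1 done=27, M2 done=69
  J5: M1 done=43, M2 done=84
  J2: M1 done=58, M2 done=98
  J4: M1 done=67, M2 done=105
= Sequence: J6 → J3 → J7 → J1 → J5 → J2 → J4, Makespan: 105


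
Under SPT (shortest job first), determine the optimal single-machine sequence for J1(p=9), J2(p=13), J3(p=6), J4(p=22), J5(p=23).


SPT: sort by shortest processing time
  J3: p=6
  J1: p=9
  J2: p=13
  J4: p=22
  J5: p=23
Order: J3 → J1 → J2 → J4 → J5


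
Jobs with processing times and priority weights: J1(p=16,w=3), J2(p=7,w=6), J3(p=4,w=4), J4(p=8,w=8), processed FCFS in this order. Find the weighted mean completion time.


Completion times:
  J1: C=16, w×C=3×16=48
  J2: C=23, w×C=6×23=138
  J3: C=27, w×C=4×27=108
  J4: C=35, w×C=8×35=280
Sum w×C = 574
Sum w = 21
Weighted avg = 574/21
= 27.33


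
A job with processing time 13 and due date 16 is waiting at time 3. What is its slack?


Slack = due - current_time - processing
= 16 - 3 - 13
= 0


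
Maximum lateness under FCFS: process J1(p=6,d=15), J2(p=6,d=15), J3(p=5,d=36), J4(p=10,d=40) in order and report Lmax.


Lateness per job (L = C - d):
  J1: C=6, d=15, L=-9
  J2: C=12, d=15, L=-3
  J3: C=17, d=36, L=-19
  J4: C=27, d=40, L=-13
Lmax = max(-9, -3, -19, -13)
= -3


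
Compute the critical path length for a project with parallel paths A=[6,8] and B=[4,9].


Path A: 6 + 8 = 14
Path B: 4 + 9 = 13
Critical path = longest = max(14, 13)
= 14 (Path A)


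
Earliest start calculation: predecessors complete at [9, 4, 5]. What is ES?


ES = max of all predecessor completion times
Predecessors: [9, 4, 5]
ES = max(9, 4, 5)
= 9


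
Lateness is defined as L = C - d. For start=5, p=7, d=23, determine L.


Completion = 5 + 7 = 12
Lateness = C - d = 12 - 23
= -11


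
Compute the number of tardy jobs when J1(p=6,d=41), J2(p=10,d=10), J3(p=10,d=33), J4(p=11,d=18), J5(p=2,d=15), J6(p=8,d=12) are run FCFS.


Completion vs due date:
  J1: C=6, d=41 → on time
  J2: C=16, d=10 → TARDY
  J3: C=26, d=33 → on time
  J4: C=37, d=18 → TARDY
  J5: C=39, d=15 → TARDY
  J6: C=47, d=12 → TARDY
Tardy jobs: J2, J4, J5, J6
Count = 4


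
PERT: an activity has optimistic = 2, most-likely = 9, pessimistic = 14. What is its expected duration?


te = (o + 4m + p) / 6
= (2 + 4×9 + 14) / 6
= (2 + 36 + 14) / 6
= 52 / 6
= 8.67


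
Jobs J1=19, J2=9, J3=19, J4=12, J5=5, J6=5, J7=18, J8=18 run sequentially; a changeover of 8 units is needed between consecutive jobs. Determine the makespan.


Makespan = Σ processing + (n-1) × setup
= (19 + 9 + 19 + 12 + 5 + 5 + 18 + 18) + (8-1)×8
= 105 + 56
= 161 time units


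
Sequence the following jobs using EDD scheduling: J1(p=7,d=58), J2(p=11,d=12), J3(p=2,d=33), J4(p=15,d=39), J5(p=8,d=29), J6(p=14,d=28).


EDD: sort by earliest due date
  J2: d=12, p=11
  J6: d=28, p=14
  J5: d=29, p=8
  J3: d=33, p=2
  J4: d=39, p=15
  J1: d=58, p=7
Order: J2 → J6 → J5 → J3 → J4 → J1


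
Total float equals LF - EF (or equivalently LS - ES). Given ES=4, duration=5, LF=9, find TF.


EF = ES + duration = 4 + 5 = 9
LS = LF - duration = 9 - 5 = 4
Total Float = LF - EF = 9 - 9
(or LS - ES = 4 - 4)
= 0


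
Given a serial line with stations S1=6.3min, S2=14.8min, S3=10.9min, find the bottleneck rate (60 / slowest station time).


Bottleneck = longest station time
Station times: [6.3, 14.8, 10.9]
Max = 14.8 min
Rate = 60 / 14.8
= 4.05 units/hour (bottleneck: 14.8min)


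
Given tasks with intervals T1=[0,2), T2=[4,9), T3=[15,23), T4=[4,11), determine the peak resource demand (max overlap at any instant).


Check each time point for overlaps:
  t=4: 2 tasks active (T2, T4)
Max concurrent = 2


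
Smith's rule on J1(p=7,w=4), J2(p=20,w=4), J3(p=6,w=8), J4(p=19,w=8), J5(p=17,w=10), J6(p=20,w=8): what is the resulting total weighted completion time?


WSPT order (by p/w): J3 → J5 → J1 → J4 → J6 → J2
  J3: C=6, w·C=8×6=48
  J5: C=23, w·C=10×23=230
  J1: C=30, w·C=4×30=120
  J4: C=49, w·C=8×49=392
  J6: C=69, w·C=8×69=552
  J2: C=89, w·C=4×89=356
Σ w·C = 1698
= 1698


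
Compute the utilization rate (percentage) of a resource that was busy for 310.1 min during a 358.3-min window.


Utilization = busy / total × 100
= 310.1 / 358.3 × 100
= 86.5%


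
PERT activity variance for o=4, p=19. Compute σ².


σ² = ((p - o) / 6)² = (p - o)² / 36
= (19 - 4)² / 36
= 15² / 36
= 225 / 36
= 6.2500


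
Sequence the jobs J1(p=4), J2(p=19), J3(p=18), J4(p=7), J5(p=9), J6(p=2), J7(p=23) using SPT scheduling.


SPT: sort by shortest processing time
  J6: p=2
  J1: p=4
  J4: p=7
  J5: p=9
  J3: p=18
  J2: p=19
  J7: p=23
Order: J6 → J1 → J4 → J5 → J3 → J2 → J7


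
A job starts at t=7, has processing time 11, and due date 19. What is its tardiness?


Completion = start + processing = 7 + 11 = 18
Tardiness = max(0, C - d) = max(0, 18 - 19)
= max(0, -1)
= 0


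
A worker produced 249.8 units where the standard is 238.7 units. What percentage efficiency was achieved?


Efficiency = (actual / standard) × 100
= (249.8 / 238.7) × 100
= 104.7%


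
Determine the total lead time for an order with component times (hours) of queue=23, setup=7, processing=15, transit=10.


Lead time = queue + setup + processing + transit
= 23 + 7 + 15 + 10
= 55 hours


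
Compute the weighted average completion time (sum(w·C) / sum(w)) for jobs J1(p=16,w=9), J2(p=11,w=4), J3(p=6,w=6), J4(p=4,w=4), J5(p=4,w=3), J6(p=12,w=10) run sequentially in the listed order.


Completion times:
  J1: C=16, w×C=9×16=144
  J2: C=27, w×C=4×27=108
  J3: C=33, w×C=6×33=198
  J4: C=37, w×C=4×37=148
  J5: C=41, w×C=3×41=123
  J6: C=53, w×C=10×53=530
Sum w×C = 1251
Sum w = 36
Weighted avg = 1251/36
= 34.75


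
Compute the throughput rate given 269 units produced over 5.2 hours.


Throughput = units / time
= 269 / 5.2
= 51.7 units/hour


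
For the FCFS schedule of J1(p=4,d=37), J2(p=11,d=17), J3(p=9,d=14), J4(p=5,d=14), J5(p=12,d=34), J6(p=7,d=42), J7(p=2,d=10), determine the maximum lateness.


Lateness per job (L = C - d):
  J1: C=4, d=37, L=-33
  J2: C=15, d=17, L=-2
  J3: C=24, d=14, L=10
  J4: C=29, d=14, L=15
  J5: C=41, d=34, L=7
  J6: C=48, d=42, L=6
  J7: C=50, d=10, L=40
Lmax = max(-33, -2, 10, 15, 7, 6, 40)
= 40


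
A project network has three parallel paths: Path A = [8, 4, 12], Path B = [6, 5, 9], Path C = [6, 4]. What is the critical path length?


Path A: 8 + 4 + 12 = 24
Path B: 6 + 5 + 9 = 20
Path C: 6 + 4 = 10
Critical path = longest = max(24, 20, 10)
= 24 (Path A)


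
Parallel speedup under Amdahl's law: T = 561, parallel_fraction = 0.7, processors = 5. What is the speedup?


Amdahl's law: T_p = T × ((1-p) + p/N)
= 561 × ((1-0.7) + 0.7/5)
= 561 × (0.30 + 0.1400)
= 561 × 0.4400
= 246.84
Speedup = 561/246.84
= 2.27×


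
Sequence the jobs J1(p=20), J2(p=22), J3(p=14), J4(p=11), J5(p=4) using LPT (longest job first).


LPT: sort by longest processing time first
  J2: p=22
  J1: p=20
  J3: p=14
  J4: p=11
  J5: p=4
Order: J2 → J1 → J3 → J4 → J5


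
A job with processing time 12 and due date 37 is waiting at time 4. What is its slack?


Slack = due - current_time - processing
= 37 - 4 - 12
= 21


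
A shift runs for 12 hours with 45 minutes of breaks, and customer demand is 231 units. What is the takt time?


Available = 12×60 - 45 = 675 min
Takt time = 675 / 231
= 2.92 min/unit


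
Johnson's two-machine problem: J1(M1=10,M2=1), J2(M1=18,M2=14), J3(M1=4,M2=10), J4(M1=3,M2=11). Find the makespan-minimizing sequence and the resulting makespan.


Johnson's rule:
Group 1 (M1≤M2, sort by M1): ['J4', 'J3']
Group 2 (M1>M2, sort desc M2): ['J2', 'J1']
Sequence: J4 → J3 → J2 → J1
Makespan calculation:
  J4: M1 done=3, M2 done=14
  J3: M1 done=7, M2 done=24
  J2: M1 done=25, M2 done=39
  J1: M1 done=35, M2 done=40
= Sequence: J4 → J3 → J2 → J1, Makespan: 40


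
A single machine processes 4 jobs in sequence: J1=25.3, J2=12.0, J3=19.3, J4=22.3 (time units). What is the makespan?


Sequential makespan: sum all processing times
= 25.3 + 12.0 + 19.3 + 22.3
= 78.9 time units


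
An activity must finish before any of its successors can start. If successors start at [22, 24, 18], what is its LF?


LF = min of all successor start times
Successors start at: [22, 24, 18]
LF = min(22, 24, 18)
= 18


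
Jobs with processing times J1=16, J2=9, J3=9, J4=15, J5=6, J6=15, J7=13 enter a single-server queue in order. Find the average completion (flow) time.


Completion times:
  J1: completes at 16
  J2: completes at 25
  J3: completes at 34
  J4: completes at 49
  J5: completes at 55
  J6: completes at 70
  J7: completes at 83
Sum = 332
Average = 332/7
= 47.43


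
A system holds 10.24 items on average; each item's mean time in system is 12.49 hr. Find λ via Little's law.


Little's law: L = λW → λ = L / W
= 10.24 / 12.49
= 0.82 per hour


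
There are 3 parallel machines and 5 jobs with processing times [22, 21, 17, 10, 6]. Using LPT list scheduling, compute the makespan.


Jobs (LPT sorted): [22, 21, 17, 10, 6]
Machines: 3
  J=22 → Machine 1 (load: 0+22=22)
  J=21 → Machine 2 (load: 0+21=21)
  J=17 → Machine 3 (load: 0+17=17)
  J=10 → Machine 3 (load: 17+10=27)
  J=6 → Machine 2 (load: 21+6=27)
Machine loads: [22, 27, 27]
Makespan = max = 27 time units


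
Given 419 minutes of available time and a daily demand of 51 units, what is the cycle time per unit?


Cycle time = available time / demand
= 419 / 51
= 8.22 min/unit


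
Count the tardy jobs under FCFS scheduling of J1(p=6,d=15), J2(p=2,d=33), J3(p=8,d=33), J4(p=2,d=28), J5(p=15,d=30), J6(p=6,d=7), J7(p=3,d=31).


Completion vs due date:
  J1: C=6, d=15 → on time
  J2: C=8, d=33 → on time
  J3: C=16, d=33 → on time
  J4: C=18, d=28 → on time
  J5: C=33, d=30 → TARDY
  J6: C=39, d=7 → TARDY
  J7: C=42, d=31 → TARDY
Tardy jobs: J5, J6, J7
Count = 3


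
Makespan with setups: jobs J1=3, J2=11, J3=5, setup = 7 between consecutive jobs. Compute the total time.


Makespan = Σ processing + (n-1) × setup
= (3 + 11 + 5) + (3-1)×7
= 19 + 14
= 33 time units


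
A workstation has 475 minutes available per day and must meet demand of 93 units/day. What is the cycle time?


Cycle time = available time / demand
= 475 / 93
= 5.11 min/unit


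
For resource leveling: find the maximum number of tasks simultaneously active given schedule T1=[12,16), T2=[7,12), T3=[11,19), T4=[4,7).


Check each time point for overlaps:
  t=11: 2 tasks active (T2, T3)
Max concurrent = 2


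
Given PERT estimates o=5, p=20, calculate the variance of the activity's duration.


σ² = ((p - o) / 6)² = (p - o)² / 36
= (20 - 5)² / 36
= 15² / 36
= 225 / 36
= 6.2500


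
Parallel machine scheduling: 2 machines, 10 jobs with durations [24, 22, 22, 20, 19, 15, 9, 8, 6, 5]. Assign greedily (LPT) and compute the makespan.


Jobs (LPT sorted): [24, 22, 22, 20, 19, 15, 9, 8, 6, 5]
Machines: 2
  J=24 → Machine 1 (load: 0+24=24)
  J=22 → Machine 2 (load: 0+22=22)
  J=22 → Machine 2 (load: 22+22=44)
  J=20 → Machine 1 (load: 24+20=44)
  J=19 → Machine 1 (load: 44+19=63)
  J=15 → Machine 2 (load: 44+15=59)
  J=9 → Machine 2 (load: 59+9=68)
  J=8 → Machine 1 (load: 63+8=71)
  J=6 → Machine 2 (load: 68+6=74)
  J=5 → Machine 1 (load: 71+5=76)
Machine loads: [76, 74]
Makespan = max = 76 time units


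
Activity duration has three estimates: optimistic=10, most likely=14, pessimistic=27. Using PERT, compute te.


te = (o + 4m + p) / 6
= (10 + 4×14 + 27) / 6
= (10 + 56 + 27) / 6
= 93 / 6
= 15.50


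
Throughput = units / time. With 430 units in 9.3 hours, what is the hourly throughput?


Throughput = units / time
= 430 / 9.3
= 46.2 units/hour


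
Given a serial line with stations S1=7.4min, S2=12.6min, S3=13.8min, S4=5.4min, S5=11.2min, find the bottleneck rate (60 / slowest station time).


Bottleneck = longest station time
Station times: [7.4, 12.6, 13.8, 5.4, 11.2]
Max = 13.8 min
Rate = 60 / 13.8
= 4.35 units/hour (bottleneck: 13.8min)


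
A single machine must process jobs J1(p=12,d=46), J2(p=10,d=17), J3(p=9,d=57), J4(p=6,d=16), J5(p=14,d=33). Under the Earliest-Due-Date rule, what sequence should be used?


EDD: sort by earliest due date
  J4: d=16, p=6
  J2: d=17, p=10
  J5: d=33, p=14
  J1: d=46, p=12
  J3: d=57, p=9
Order: J4 → J2 → J5 → J1 → J3


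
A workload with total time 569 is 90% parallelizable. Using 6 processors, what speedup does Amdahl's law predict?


Amdahl's law: T_p = T × ((1-p) + p/N)
= 569 × ((1-0.9) + 0.9/6)
= 569 × (0.10 + 0.1500)
= 569 × 0.2500
= 142.25
Speedup = 569/142.25
= 4.00×


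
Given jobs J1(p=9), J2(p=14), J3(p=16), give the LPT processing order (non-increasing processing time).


LPT: sort by longest processing time first
  J3: p=16
  J2: p=14
  J1: p=9
Order: J3 → J2 → J1


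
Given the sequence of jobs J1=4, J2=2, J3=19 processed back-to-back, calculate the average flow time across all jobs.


Completion times:
  J1: completes at 4
  J2: completes at 6
  J3: completes at 25
Sum = 35
Average = 35/3
= 11.67


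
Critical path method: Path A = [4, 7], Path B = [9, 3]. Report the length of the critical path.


Path A: 4 + 7 = 11
Path B: 9 + 3 = 12
Critical path = longest = max(11, 12)
= 12 (Path B)


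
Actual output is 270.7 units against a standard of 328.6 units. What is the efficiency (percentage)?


Efficiency = (actual / standard) × 100
= (270.7 / 328.6) × 100
= 82.4%


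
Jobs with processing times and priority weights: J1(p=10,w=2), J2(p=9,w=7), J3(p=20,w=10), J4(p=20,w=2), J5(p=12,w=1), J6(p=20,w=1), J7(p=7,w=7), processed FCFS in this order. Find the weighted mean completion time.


Completion times:
  J1: C=10, w×C=2×10=20
  J2: C=19, w×C=7×19=133
  J3: C=39, w×C=10×39=390
  J4: C=59, w×C=2×59=118
  J5: C=71, w×C=1×71=71
  J6: C=91, w×C=1×91=91
  J7: C=98, w×C=7×98=686
Sum w×C = 1509
Sum w = 30
Weighted avg = 1509/30
= 50.30


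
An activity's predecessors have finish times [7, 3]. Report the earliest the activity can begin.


ES = max of all predecessor completion times
Predecessors: [7, 3]
ES = max(7, 3)
= 7


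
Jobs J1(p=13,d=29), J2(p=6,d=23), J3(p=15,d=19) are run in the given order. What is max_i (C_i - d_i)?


Lateness per job (L = C - d):
  J1: C=13, d=29, L=-16
  J2: C=19, d=23, L=-4
  J3: C=34, d=19, L=15
Lmax = max(-16, -4, 15)
= 15


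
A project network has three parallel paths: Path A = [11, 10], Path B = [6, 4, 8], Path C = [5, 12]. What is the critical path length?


Path A: 11 + 10 = 21
Path B: 6 + 4 + 8 = 18
Path C: 5 + 12 = 17
Critical path = longest = max(21, 18, 17)
= 21 (Path A)


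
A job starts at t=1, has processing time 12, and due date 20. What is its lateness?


Completion = 1 + 12 = 13
Lateness = C - d = 13 - 20
= -7


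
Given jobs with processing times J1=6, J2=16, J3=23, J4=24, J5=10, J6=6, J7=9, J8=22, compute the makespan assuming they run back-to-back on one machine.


Sequential makespan: sum all processing times
= 6 + 16 + 23 + 24 + 10 + 6 + 9 + 22
= 116 time units


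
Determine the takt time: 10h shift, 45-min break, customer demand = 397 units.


Available = 10×60 - 45 = 555 min
Takt time = 555 / 397
= 1.40 min/unit


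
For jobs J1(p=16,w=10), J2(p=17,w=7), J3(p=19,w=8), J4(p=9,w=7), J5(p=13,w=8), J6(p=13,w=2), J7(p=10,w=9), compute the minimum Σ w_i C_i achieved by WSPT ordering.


WSPT order (by p/w): J7 → J4 → J1 → J5 → J3 → J2 → J6
  J7: C=10, w·C=9×10=90
  J4: C=19, w·C=7×19=133
  J1: C=35, w·C=10×35=350
  J5: C=48, w·C=8×48=384
  J3: C=67, w·C=8×67=536
  J2: C=84, w·C=7×84=588
  J6: C=97, w·C=2×97=194
Σ w·C = 2275
= 2275


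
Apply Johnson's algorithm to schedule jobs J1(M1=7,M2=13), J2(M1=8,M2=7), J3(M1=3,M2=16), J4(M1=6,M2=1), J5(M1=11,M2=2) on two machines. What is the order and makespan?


Johnson's rule:
Group 1 (M1≤M2, sort by M1): ['J3', 'J1']
Group 2 (M1>M2, sort desc M2): ['J2', 'J5', 'J4']
Sequence: J3 → J1 → J2 → J5 → J4
Makespan calculation:
  J3: M1 done=3, M2 done=19
  J1: M1 done=10, M2 done=32
  J2: M1 done=18, M2 done=39
  J5: M1 done=29, M2 done=41
  J4: M1 done=35, M2 done=42
= Sequence: J3 → J1 → J2 → J5 → J4, Makespan: 42


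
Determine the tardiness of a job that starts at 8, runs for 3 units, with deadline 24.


Completion = start + processing = 8 + 3 = 11
Tardiness = max(0, C - d) = max(0, 11 - 24)
= max(0, -13)
= 0


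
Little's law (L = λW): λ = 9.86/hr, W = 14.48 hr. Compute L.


Little's law: L = λ × W
= 9.86 × 14.48
= 142.77


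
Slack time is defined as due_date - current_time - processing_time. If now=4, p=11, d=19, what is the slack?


Slack = due - current_time - processing
= 19 - 4 - 11
= 4


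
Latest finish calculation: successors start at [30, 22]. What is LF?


LF = min of all successor start times
Successors start at: [30, 22]
LF = min(30, 22)
= 22


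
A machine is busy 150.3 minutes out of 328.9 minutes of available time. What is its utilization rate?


Utilization = busy / total × 100
= 150.3 / 328.9 × 100
= 45.7%


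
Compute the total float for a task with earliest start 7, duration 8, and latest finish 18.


EF = ES + duration = 7 + 8 = 15
LS = LF - duration = 18 - 8 = 10
Total Float = LF - EF = 18 - 15
(or LS - ES = 10 - 7)
= 3


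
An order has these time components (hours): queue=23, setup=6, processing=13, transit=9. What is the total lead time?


Lead time = queue + setup + processing + transit
= 23 + 6 + 13 + 9
= 51 hours


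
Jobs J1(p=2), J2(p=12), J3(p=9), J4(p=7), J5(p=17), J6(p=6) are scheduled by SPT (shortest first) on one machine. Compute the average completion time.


SPT order: J1 → J6 → J4 → J3 → J2 → J5
Completion times:
  J1: C=2
  J6: C=8
  J4: C=15
  J3: C=24
  J2: C=36
  J5: C=53
Sum = 138, n = 6
Mean flow = 138/6
= 23.00


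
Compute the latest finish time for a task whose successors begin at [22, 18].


LF = min of all successor start times
Successors start at: [22, 18]
LF = min(22, 18)
= 18


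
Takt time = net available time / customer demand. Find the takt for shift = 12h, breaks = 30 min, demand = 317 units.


Available = 12×60 - 30 = 690 min
Takt time = 690 / 317
= 2.18 min/unit


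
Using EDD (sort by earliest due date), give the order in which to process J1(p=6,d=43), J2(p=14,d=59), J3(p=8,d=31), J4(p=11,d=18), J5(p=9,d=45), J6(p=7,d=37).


EDD: sort by earliest due date
  J4: d=18, p=11
  J3: d=31, p=8
  J6: d=37, p=7
  J1: d=43, p=6
  J5: d=45, p=9
  J2: d=59, p=14
Order: J4 → J3 → J6 → J1 → J5 → J2


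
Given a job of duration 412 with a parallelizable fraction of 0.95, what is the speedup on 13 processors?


Amdahl's law: T_p = T × ((1-p) + p/N)
= 412 × ((1-0.95) + 0.95/13)
= 412 × (0.05 + 0.0731)
= 412 × 0.1231
= 50.71
Speedup = 412/50.71
= 8.12×


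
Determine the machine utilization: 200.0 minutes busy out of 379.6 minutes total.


Utilization = busy / total × 100
= 200.0 / 379.6 × 100
= 52.7%


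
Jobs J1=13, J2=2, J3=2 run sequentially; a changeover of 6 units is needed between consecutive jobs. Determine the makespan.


Makespan = Σ processing + (n-1) × setup
= (13 + 2 + 2) + (3-1)×6
= 17 + 12
= 29 time units


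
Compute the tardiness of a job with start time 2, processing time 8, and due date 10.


Completion = start + processing = 2 + 8 = 10
Tardiness = max(0, C - d) = max(0, 10 - 10)
= max(0, 0)
= 0


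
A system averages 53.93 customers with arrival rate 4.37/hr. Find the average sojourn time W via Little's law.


Little's law: L = λW → W = L / λ
= 53.93 / 4.37
= 12.34 hours


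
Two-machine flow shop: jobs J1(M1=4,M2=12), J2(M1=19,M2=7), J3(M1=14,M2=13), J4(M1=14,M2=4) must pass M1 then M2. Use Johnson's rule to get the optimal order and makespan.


Johnson's rule:
Group 1 (M1≤M2, sort by M1): ['J1']
Group 2 (M1>M2, sort desc M2): ['J3', 'J2', 'J4']
Sequence: J1 → J3 → J2 → J4
Makespan calculation:
  J1: M1 done=4, M2 done=16
  J3: M1 done=18, M2 done=31
  J2: M1 done=37, M2 done=44
  J4: M1 done=51, M2 done=55
= Sequence: J1 → J3 → J2 → J4, Makespan: 55


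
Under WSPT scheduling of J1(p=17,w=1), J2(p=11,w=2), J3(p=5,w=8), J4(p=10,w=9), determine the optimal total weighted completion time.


WSPT order (by p/w): J3 → J4 → J2 → J1
  J3: C=5, w·C=8×5=40
  J4: C=15, w·C=9×15=135
  J2: C=26, w·C=2×26=52
  J1: C=43, w·C=1×43=43
Σ w·C = 270
= 270


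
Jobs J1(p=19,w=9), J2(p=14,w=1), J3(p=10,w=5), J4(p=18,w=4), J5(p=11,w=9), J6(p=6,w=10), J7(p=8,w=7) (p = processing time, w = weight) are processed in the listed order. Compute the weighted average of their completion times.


Completion times:
  J1: C=19, w×C=9×19=171
  J2: C=33, w×C=1×33=33
  J3: C=43, w×C=5×43=215
  J4: C=61, w×C=4×61=244
  J5: C=72, w×C=9×72=648
  J6: C=78, w×C=10×78=780
  J7: C=86, w×C=7×86=602
Sum w×C = 2693
Sum w = 45
Weighted avg = 2693/45
= 59.84


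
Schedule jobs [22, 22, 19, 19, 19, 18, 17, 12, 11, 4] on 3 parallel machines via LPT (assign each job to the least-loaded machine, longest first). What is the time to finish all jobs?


Jobs (LPT sorted): [22, 22, 19, 19, 19, 18, 17, 12, 11, 4]
Machines: 3
  J=22 → Machine 1 (load: 0+22=22)
  J=22 → Machine 2 (load: 0+22=22)
  J=19 → Machine 3 (load: 0+19=19)
  J=19 → Machine 3 (load: 19+19=38)
  J=19 → Machine 1 (load: 22+19=41)
  J=18 → Machine 2 (load: 22+18=40)
  J=17 → Machine 3 (load: 38+17=55)
  J=12 → Machine 2 (load: 40+12=52)
  J=11 → Machine 1 (load: 41+11=52)
  J=4 → Machine 1 (load: 52+4=56)
Machine loads: [56, 52, 55]
Makespan = max = 56 time units


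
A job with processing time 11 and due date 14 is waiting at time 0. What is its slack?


Slack = due - current_time - processing
= 14 - 0 - 11
= 3


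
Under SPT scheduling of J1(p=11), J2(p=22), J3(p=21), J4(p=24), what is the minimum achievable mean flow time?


SPT order: J1 → J3 → J2 → J4
Completion times:
  J1: C=11
  J3: C=32
  J2: C=54
  J4: C=78
Sum = 175, n = 4
Mean flow = 175/4
= 43.75


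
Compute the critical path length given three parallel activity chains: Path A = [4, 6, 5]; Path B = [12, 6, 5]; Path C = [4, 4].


Path A: 4 + 6 + 5 = 15
Path B: 12 + 6 + 5 = 23
Path C: 4 + 4 = 8
Critical path = longest = max(15, 23, 8)
= 23 (Path B)


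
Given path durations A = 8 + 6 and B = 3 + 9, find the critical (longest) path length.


Path A: 8 + 6 = 14
Path B: 3 + 9 = 12
Critical path = longest = max(14, 12)
= 14 (Path A)


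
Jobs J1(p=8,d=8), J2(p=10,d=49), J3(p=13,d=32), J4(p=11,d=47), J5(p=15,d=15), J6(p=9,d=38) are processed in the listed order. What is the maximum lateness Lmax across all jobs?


Lateness per job (L = C - d):
  J1: C=8, d=8, L=0
  J2: C=18, d=49, L=-31
  J3: C=31, d=32, L=-1
  J4: C=42, d=47, L=-5
  J5: C=57, d=15, L=42
  J6: C=66, d=38, L=28
Lmax = max(0, -31, -1, -5, 42, 28)
= 42


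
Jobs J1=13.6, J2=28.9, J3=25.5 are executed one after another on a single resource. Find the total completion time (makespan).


Sequential makespan: sum all processing times
= 13.6 + 28.9 + 25.5
= 68.0 time units


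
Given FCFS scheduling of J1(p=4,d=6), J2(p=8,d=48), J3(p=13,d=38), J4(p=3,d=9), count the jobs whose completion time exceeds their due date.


Completion vs due date:
  J1: C=4, d=6 → on time
  J2: C=12, d=48 → on time
  J3: C=25, d=38 → on time
  J4: C=28, d=9 → TARDY
Tardy jobs: J4
Count = 1


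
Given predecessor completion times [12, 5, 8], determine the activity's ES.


ES = max of all predecessor completion times
Predecessors: [12, 5, 8]
ES = max(12, 5, 8)
= 12


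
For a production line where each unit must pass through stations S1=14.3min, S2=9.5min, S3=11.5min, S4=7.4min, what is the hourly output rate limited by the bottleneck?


Bottleneck = longest station time
Station times: [14.3, 9.5, 11.5, 7.4]
Max = 14.3 min
Rate = 60 / 14.3
= 4.20 units/hour (bottleneck: 14.3min)


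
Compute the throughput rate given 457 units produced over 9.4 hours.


Throughput = units / time
= 457 / 9.4
= 48.6 units/hour


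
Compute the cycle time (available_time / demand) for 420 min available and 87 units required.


Cycle time = available time / demand
= 420 / 87
= 4.83 min/unit


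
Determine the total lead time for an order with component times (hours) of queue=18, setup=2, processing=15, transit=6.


Lead time = queue + setup + processing + transit
= 18 + 2 + 15 + 6
= 41 hours


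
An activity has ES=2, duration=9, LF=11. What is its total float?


EF = ES + duration = 2 + 9 = 11
LS = LF - duration = 11 - 9 = 2
Total Float = LF - EF = 11 - 11
(or LS - ES = 2 - 2)
= 0


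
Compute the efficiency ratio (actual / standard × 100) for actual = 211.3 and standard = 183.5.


Efficiency = (actual / standard) × 100
= (211.3 / 183.5) × 100
= 115.1%


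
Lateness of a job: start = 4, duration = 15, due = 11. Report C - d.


Completion = 4 + 15 = 19
Lateness = C - d = 19 - 11
= 8


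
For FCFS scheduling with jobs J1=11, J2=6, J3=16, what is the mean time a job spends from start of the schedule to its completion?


Completion times:
  J1: completes at 11
  J2: completes at 17
  J3: completes at 33
Sum = 61
Average = 61/3
= 20.33


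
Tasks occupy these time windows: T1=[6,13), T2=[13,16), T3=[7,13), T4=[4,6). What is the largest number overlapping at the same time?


Check each time point for overlaps:
  t=7: 2 tasks active (T1, T3)
Max concurrent = 2


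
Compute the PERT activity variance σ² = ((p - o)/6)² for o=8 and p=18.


σ² = ((p - o) / 6)² = (p - o)² / 36
= (18 - 8)² / 36
= 10² / 36
= 100 / 36
= 2.7778


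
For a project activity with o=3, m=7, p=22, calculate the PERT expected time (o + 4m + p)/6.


te = (o + 4m + p) / 6
= (3 + 4×7 + 22) / 6
= (3 + 28 + 22) / 6
= 53 / 6
= 8.83


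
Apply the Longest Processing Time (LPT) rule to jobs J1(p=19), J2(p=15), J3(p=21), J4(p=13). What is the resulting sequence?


LPT: sort by longest processing time first
  J3: p=21
  J1: p=19
  J2: p=15
  J4: p=13
Order: J3 → J1 → J2 → J4


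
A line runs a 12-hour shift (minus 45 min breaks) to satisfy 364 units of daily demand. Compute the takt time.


Available = 12×60 - 45 = 675 min
Takt time = 675 / 364
= 1.85 min/unit


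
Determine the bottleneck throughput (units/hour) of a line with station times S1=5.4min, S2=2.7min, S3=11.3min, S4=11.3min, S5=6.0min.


Bottleneck = longest station time
Station times: [5.4, 2.7, 11.3, 11.3, 6.0]
Max = 11.3 min
Rate = 60 / 11.3
= 5.31 units/hour (bottleneck: 11.3min)


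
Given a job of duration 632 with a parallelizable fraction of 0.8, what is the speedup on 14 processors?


Amdahl's law: T_p = T × ((1-p) + p/N)
= 632 × ((1-0.8) + 0.8/14)
= 632 × (0.20 + 0.0571)
= 632 × 0.2571
= 162.51
Speedup = 632/162.51
= 3.89×


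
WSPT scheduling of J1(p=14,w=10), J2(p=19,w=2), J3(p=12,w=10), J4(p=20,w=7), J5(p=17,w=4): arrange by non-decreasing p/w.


WSPT (Smith's rule): sort by p/w ascending
  J3: p/w = 12/10 = 1.200
  J1: p/w = 14/10 = 1.400
  J4: p/w = 20/7 = 2.857
  J5: p/w = 17/4 = 4.250
  J2: p/w = 19/2 = 9.500
Order: J3 → J1 → J4 → J5 → J2


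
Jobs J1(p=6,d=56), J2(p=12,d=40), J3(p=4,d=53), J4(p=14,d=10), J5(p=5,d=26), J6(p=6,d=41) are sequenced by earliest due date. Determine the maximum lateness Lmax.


EDD order: J4 → J5 → J2 → J6 → J3 → J1
Completion and lateness:
  J4: C=14, d=10, L=14-10=4
  J5: C=19, d=26, L=19-26=-7
  J2: C=31, d=40, L=31-40=-9
  J6: C=37, d=41, L=37-41=-4
  J3: C=41, d=53, L=41-53=-12
  J1: C=47, d=56, L=47-56=-9
Lmax = max(4, -7, -9, -4, -12, -9)
= 4


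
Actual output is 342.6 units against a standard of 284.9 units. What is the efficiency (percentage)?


Efficiency = (actual / standard) × 100
= (342.6 / 284.9) × 100
= 120.3%


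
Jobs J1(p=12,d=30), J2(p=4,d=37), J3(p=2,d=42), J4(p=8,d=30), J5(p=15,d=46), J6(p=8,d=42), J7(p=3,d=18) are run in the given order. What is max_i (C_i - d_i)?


Lateness per job (L = C - d):
  J1: C=12, d=30, L=-18
  J2: C=16, d=37, L=-21
  J3: C=18, d=42, L=-24
  J4: C=26, d=30, L=-4
  J5: C=41, d=46, L=-5
  J6: C=49, d=42, L=7
  J7: C=52, d=18, L=34
Lmax = max(-18, -21, -24, -4, -5, 7, 34)
= 34


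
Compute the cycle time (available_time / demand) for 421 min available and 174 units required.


Cycle time = available time / demand
= 421 / 174
= 2.42 min/unit


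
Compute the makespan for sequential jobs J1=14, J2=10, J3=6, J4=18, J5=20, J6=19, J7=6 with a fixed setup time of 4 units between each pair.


Makespan = Σ processing + (n-1) × setup
= (14 + 10 + 6 + 18 + 20 + 19 + 6) + (7-1)×4
= 93 + 24
= 117 time units


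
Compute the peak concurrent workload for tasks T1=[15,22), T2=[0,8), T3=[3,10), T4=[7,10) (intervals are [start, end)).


Check each time point for overlaps:
  t=7: 3 tasks active (T2, T3, T4)
Max concurrent = 3


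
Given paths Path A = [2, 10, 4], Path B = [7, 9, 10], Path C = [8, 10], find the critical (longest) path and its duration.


Path A: 2 + 10 + 4 = 16
Path B: 7 + 9 + 10 = 26
Path C: 8 + 10 = 18
Critical path = longest = max(16, 26, 18)
= 26 (Path B)


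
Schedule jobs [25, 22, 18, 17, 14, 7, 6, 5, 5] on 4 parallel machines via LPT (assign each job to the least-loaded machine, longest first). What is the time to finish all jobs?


Jobs (LPT sorted): [25, 22, 18, 17, 14, 7, 6, 5, 5]
Machines: 4
  J=25 → Machine 1 (load: 0+25=25)
  J=22 → Machine 2 (load: 0+22=22)
  J=18 → Machine 3 (load: 0+18=18)
  J=17 → Machine 4 (load: 0+17=17)
  J=14 → Machine 4 (load: 17+14=31)
  J=7 → Machine 3 (load: 18+7=25)
  J=6 → Machine 2 (load: 22+6=28)
  J=5 → Machine 1 (load: 25+5=30)
  J=5 → Machine 3 (load: 25+5=30)
Machine loads: [30, 28, 30, 31]
Makespan = max = 31 time units
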